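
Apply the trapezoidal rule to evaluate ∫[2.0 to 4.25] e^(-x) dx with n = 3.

f(x) = e^(-x)
a = 2.0, b = 4.25, n = 3
h = (b - a)/n = 0.750000

Trapezoidal rule: (h/2)[f(x₀) + 2f(x₁) + 2f(x₂) + ... + f(xₙ)]

x_0 = 2.0000, f(x_0) = 0.135335, coefficient = 1
x_1 = 2.7500, f(x_1) = 0.063928, coefficient = 2
x_2 = 3.5000, f(x_2) = 0.030197, coefficient = 2
x_3 = 4.2500, f(x_3) = 0.014264, coefficient = 1

I ≈ (0.750000/2) × 0.337850 = 0.126694
Exact value: 0.121071
Error: 0.005623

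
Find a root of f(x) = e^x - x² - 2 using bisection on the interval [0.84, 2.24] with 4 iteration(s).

f(x) = e^x - x² - 2
Initial interval: [0.84, 2.24]

Iteration 1:
  c_1 = (0.840000 + 2.240000)/2 = 1.540000
  f(c_1) = f(1.540000) = 0.292990
  f(a) × f(c) < 0, new interval: [0.840000, 1.540000]
Iteration 2:
  c_2 = (0.840000 + 1.540000)/2 = 1.190000
  f(c_2) = f(1.190000) = -0.129019
  f(a) × f(c) ≥ 0, new interval: [1.190000, 1.540000]
Iteration 3:
  c_3 = (1.190000 + 1.540000)/2 = 1.365000
  f(c_3) = f(1.365000) = 0.052498
  f(a) × f(c) < 0, new interval: [1.190000, 1.365000]
Iteration 4:
  c_4 = (1.190000 + 1.365000)/2 = 1.277500
  f(c_4) = f(1.277500) = -0.044347
  f(a) × f(c) ≥ 0, new interval: [1.277500, 1.365000]

After 4 iteration(s), the approximation is c_4 = 1.277500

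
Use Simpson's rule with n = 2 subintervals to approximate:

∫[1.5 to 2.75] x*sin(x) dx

f(x) = x*sin(x)
a = 1.5, b = 2.75, n = 2
h = (b - a)/n = 0.625000

Simpson's rule: (h/3)[f(x₀) + 4f(x₁) + 2f(x₂) + ... + f(xₙ)]

x_0 = 1.5000, f(x_0) = 1.496242, coefficient = 1
x_1 = 2.1250, f(x_1) = 1.806930, coefficient = 4
x_2 = 2.7500, f(x_2) = 1.049568, coefficient = 1

I ≈ (0.625000/3) × 9.773528 = 2.036152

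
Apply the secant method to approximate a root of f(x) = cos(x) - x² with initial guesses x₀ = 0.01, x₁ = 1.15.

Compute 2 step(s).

f(x) = cos(x) - x²
x₀ = 0.01, x₁ = 1.15

Secant formula: x_{n+1} = x_n - f(x_n)(x_n - x_{n-1})/(f(x_n) - f(x_{n-1}))

Iteration 1:
  f(0.010000) = 0.999850
  f(1.150000) = -0.914013
  x_2 = 1.150000 - (-0.914013)×(1.150000 - 0.010000)/(-0.914013 - 0.999850)
       = 0.605565
Iteration 2:
  f(1.150000) = -0.914013
  f(0.605565) = 0.455472
  x_3 = 0.605565 - 0.455472×(0.605565 - 1.150000)/(0.455472 - (-0.914013))
       = 0.786637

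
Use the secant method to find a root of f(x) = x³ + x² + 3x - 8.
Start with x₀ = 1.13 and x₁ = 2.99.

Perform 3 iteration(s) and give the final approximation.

f(x) = x³ + x² + 3x - 8
x₀ = 1.13, x₁ = 2.99

Secant formula: x_{n+1} = x_n - f(x_n)(x_n - x_{n-1})/(f(x_n) - f(x_{n-1}))

Iteration 1:
  f(1.130000) = -1.890203
  f(2.990000) = 36.640999
  x_2 = 2.990000 - 36.640999×(2.990000 - 1.130000)/(36.640999 - (-1.890203))
       = 1.221245
Iteration 2:
  f(2.990000) = 36.640999
  f(1.221245) = -1.023413
  x_3 = 1.221245 - (-1.023413)×(1.221245 - 2.990000)/(-1.023413 - 36.640999)
       = 1.269305
Iteration 3:
  f(1.221245) = -1.023413
  f(1.269305) = -0.535924
  x_4 = 1.269305 - (-0.535924)×(1.269305 - 1.221245)/(-0.535924 - (-1.023413))
       = 1.322141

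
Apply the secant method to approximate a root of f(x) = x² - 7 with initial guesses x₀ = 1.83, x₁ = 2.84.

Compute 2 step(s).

f(x) = x² - 7
x₀ = 1.83, x₁ = 2.84

Secant formula: x_{n+1} = x_n - f(x_n)(x_n - x_{n-1})/(f(x_n) - f(x_{n-1}))

Iteration 1:
  f(1.830000) = -3.651100
  f(2.840000) = 1.065600
  x_2 = 2.840000 - 1.065600×(2.840000 - 1.830000)/(1.065600 - (-3.651100))
       = 2.611820
Iteration 2:
  f(2.840000) = 1.065600
  f(2.611820) = -0.178396
  x_3 = 2.611820 - (-0.178396)×(2.611820 - 2.840000)/(-0.178396 - 1.065600)
       = 2.644542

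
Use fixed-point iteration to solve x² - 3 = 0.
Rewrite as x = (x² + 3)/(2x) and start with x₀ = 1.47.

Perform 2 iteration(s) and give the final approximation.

Equation: x² - 3 = 0
Fixed-point form: x = (x² + 3)/(2x)
x₀ = 1.47

x_1 = g(1.470000) = 1.755408
x_2 = g(1.755408) = 1.732206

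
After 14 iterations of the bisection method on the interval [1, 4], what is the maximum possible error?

Bisection error bound: |error| ≤ (b-a)/2^n
|error| ≤ (4 - 1)/2^14 = 3/2^14
|error| ≤ 0.0001831055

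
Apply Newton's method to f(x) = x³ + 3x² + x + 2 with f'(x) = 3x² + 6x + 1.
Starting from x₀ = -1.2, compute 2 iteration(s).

f(x) = x³ + 3x² + x + 2
f'(x) = 3x² + 6x + 1
x₀ = -1.2

Newton-Raphson formula: x_{n+1} = x_n - f(x_n)/f'(x_n)

Iteration 1:
  f(-1.200000) = 3.392000
  f'(-1.200000) = -1.880000
  x_1 = -1.200000 - 3.392000/(-1.880000) = 0.604255
Iteration 2:
  f(0.604255) = 3.920257
  f'(0.604255) = 5.720905
  x_2 = 0.604255 - 3.920257/5.720905 = -0.080996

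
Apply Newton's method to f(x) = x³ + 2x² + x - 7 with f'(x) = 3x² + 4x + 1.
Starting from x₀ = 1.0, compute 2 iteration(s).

f(x) = x³ + 2x² + x - 7
f'(x) = 3x² + 4x + 1
x₀ = 1.0

Newton-Raphson formula: x_{n+1} = x_n - f(x_n)/f'(x_n)

Iteration 1:
  f(1.000000) = -3.000000
  f'(1.000000) = 8.000000
  x_1 = 1.000000 - (-3.000000)/8.000000 = 1.375000
Iteration 2:
  f(1.375000) = 0.755859
  f'(1.375000) = 12.171875
  x_2 = 1.375000 - 0.755859/12.171875 = 1.312901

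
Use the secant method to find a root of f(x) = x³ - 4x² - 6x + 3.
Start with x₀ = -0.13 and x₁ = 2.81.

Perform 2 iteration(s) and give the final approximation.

f(x) = x³ - 4x² - 6x + 3
x₀ = -0.13, x₁ = 2.81

Secant formula: x_{n+1} = x_n - f(x_n)(x_n - x_{n-1})/(f(x_n) - f(x_{n-1}))

Iteration 1:
  f(-0.130000) = 3.710203
  f(2.810000) = -23.256359
  x_2 = 2.810000 - (-23.256359)×(2.810000 - (-0.130000))/(-23.256359 - 3.710203)
       = 0.274501
Iteration 2:
  f(2.810000) = -23.256359
  f(0.274501) = 1.072276
  x_3 = 0.274501 - 1.072276×(0.274501 - 2.810000)/(1.072276 - (-23.256359))
       = 0.386252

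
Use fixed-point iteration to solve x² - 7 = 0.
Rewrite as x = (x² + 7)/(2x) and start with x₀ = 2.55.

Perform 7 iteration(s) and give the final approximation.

Equation: x² - 7 = 0
Fixed-point form: x = (x² + 7)/(2x)
x₀ = 2.55

x_1 = g(2.550000) = 2.647549
x_2 = g(2.647549) = 2.645752
x_3 = g(2.645752) = 2.645751
x_4 = g(2.645751) = 2.645751
x_5 = g(2.645751) = 2.645751
x_6 = g(2.645751) = 2.645751
x_7 = g(2.645751) = 2.645751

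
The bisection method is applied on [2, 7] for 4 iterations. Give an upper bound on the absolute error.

Bisection error bound: |error| ≤ (b-a)/2^n
|error| ≤ (7 - 2)/2^4 = 5/2^4
|error| ≤ 0.3125000000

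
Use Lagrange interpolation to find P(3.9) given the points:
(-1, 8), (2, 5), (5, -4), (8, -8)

Lagrange interpolation formula:
P(x) = Σ yᵢ × Lᵢ(x)
where Lᵢ(x) = Π_{j≠i} (x - xⱼ)/(xᵢ - xⱼ)

L_0(3.9) = (3.9 - 2)/(-1 - 2) × (3.9 - 5)/(-1 - 5) × (3.9 - 8)/(-1 - 8) = -0.052895
L_1(3.9) = (3.9 - (-1))/(2 - (-1)) × (3.9 - 5)/(2 - 5) × (3.9 - 8)/(2 - 8) = 0.409241
L_2(3.9) = (3.9 - (-1))/(5 - (-1)) × (3.9 - 2)/(5 - 2) × (3.9 - 8)/(5 - 8) = 0.706870
L_3(3.9) = (3.9 - (-1))/(8 - (-1)) × (3.9 - 2)/(8 - 2) × (3.9 - 5)/(8 - 5) = -0.063216

P(3.9) = 8×L_0(3.9) + 5×L_1(3.9) + (-4)×L_2(3.9) + (-8)×L_3(3.9)
P(3.9) = -0.698710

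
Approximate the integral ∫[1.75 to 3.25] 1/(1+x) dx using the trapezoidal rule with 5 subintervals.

f(x) = 1/(1+x)
a = 1.75, b = 3.25, n = 5
h = (b - a)/n = 0.300000

Trapezoidal rule: (h/2)[f(x₀) + 2f(x₁) + 2f(x₂) + ... + f(xₙ)]

x_0 = 1.7500, f(x_0) = 0.363636, coefficient = 1
x_1 = 2.0500, f(x_1) = 0.327869, coefficient = 2
x_2 = 2.3500, f(x_2) = 0.298507, coefficient = 2
x_3 = 2.6500, f(x_3) = 0.273973, coefficient = 2
x_4 = 2.9500, f(x_4) = 0.253165, coefficient = 2
x_5 = 3.2500, f(x_5) = 0.235294, coefficient = 1

I ≈ (0.300000/2) × 2.905957 = 0.435894
Exact value: 0.435318
Error: 0.000576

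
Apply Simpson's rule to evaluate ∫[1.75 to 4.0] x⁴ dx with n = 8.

f(x) = x⁴
a = 1.75, b = 4.0, n = 8
h = (b - a)/n = 0.281250

Simpson's rule: (h/3)[f(x₀) + 4f(x₁) + 2f(x₂) + ... + f(xₙ)]

x_0 = 1.7500, f(x_0) = 9.378906, coefficient = 1
x_1 = 2.0312, f(x_1) = 17.023683, coefficient = 4
x_2 = 2.3125, f(x_2) = 28.597427, coefficient = 2
x_3 = 2.5938, f(x_3) = 45.259782, coefficient = 4
x_4 = 2.8750, f(x_4) = 68.320557, coefficient = 2
x_5 = 3.1562, f(x_5) = 99.239732, coefficient = 4
x_6 = 3.4375, f(x_6) = 139.627457, coefficient = 2
x_7 = 3.7188, f(x_7) = 191.244050, coefficient = 4
x_8 = 4.0000, f(x_8) = 256.000000, coefficient = 1

I ≈ (0.281250/3) × 2149.538773 = 201.519260
Exact value: 201.517383
Error: 0.001877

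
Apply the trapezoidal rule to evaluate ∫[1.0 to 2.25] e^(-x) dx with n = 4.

f(x) = e^(-x)
a = 1.0, b = 2.25, n = 4
h = (b - a)/n = 0.312500

Trapezoidal rule: (h/2)[f(x₀) + 2f(x₁) + 2f(x₂) + ... + f(xₙ)]

x_0 = 1.0000, f(x_0) = 0.367879, coefficient = 1
x_1 = 1.3125, f(x_1) = 0.269146, coefficient = 2
x_2 = 1.6250, f(x_2) = 0.196912, coefficient = 2
x_3 = 1.9375, f(x_3) = 0.144064, coefficient = 2
x_4 = 2.2500, f(x_4) = 0.105399, coefficient = 1

I ≈ (0.312500/2) × 1.693522 = 0.264613
Exact value: 0.262480
Error: 0.002133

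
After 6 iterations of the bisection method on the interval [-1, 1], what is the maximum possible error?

Bisection error bound: |error| ≤ (b-a)/2^n
|error| ≤ (1 - (-1))/2^6 = 2/2^6
|error| ≤ 0.0312500000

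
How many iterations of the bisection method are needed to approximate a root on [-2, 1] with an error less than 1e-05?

We need (b-a)/2^n ≤ 1e-05
(1 - (-2))/2^n ≤ 1e-05
3/2^n ≤ 1e-05
2^n ≥ 300000
n ≥ log₂(300000) = 18.19
n ≥ 19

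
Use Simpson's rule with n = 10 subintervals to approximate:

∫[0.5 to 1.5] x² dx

f(x) = x²
a = 0.5, b = 1.5, n = 10
h = (b - a)/n = 0.100000

Simpson's rule: (h/3)[f(x₀) + 4f(x₁) + 2f(x₂) + ... + f(xₙ)]

x_0 = 0.5000, f(x_0) = 0.250000, coefficient = 1
x_1 = 0.6000, f(x_1) = 0.360000, coefficient = 4
x_2 = 0.7000, f(x_2) = 0.490000, coefficient = 2
x_3 = 0.8000, f(x_3) = 0.640000, coefficient = 4
x_4 = 0.9000, f(x_4) = 0.810000, coefficient = 2
x_5 = 1.0000, f(x_5) = 1.000000, coefficient = 4
x_6 = 1.1000, f(x_6) = 1.210000, coefficient = 2
x_7 = 1.2000, f(x_7) = 1.440000, coefficient = 4
x_8 = 1.3000, f(x_8) = 1.690000, coefficient = 2
x_9 = 1.4000, f(x_9) = 1.960000, coefficient = 4
x_10 = 1.5000, f(x_10) = 2.250000, coefficient = 1

I ≈ (0.100000/3) × 32.500000 = 1.083333
Exact value: 1.083333
Error: 0.000000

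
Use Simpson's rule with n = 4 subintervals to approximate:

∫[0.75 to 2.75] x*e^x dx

f(x) = x*e^x
a = 0.75, b = 2.75, n = 4
h = (b - a)/n = 0.500000

Simpson's rule: (h/3)[f(x₀) + 4f(x₁) + 2f(x₂) + ... + f(xₙ)]

x_0 = 0.7500, f(x_0) = 1.587750, coefficient = 1
x_1 = 1.2500, f(x_1) = 4.362929, coefficient = 4
x_2 = 1.7500, f(x_2) = 10.070555, coefficient = 2
x_3 = 2.2500, f(x_3) = 21.347406, coefficient = 4
x_4 = 2.7500, f(x_4) = 43.017238, coefficient = 1

I ≈ (0.500000/3) × 167.587434 = 27.931239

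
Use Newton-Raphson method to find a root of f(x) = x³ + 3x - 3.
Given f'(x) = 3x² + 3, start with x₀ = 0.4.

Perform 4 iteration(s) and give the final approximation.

f(x) = x³ + 3x - 3
f'(x) = 3x² + 3
x₀ = 0.4

Newton-Raphson formula: x_{n+1} = x_n - f(x_n)/f'(x_n)

Iteration 1:
  f(0.400000) = -1.736000
  f'(0.400000) = 3.480000
  x_1 = 0.400000 - (-1.736000)/3.480000 = 0.898851
Iteration 2:
  f(0.898851) = 0.422762
  f'(0.898851) = 5.423797
  x_2 = 0.898851 - 0.422762/5.423797 = 0.820905
Iteration 3:
  f(0.820905) = 0.015909
  f'(0.820905) = 5.021654
  x_3 = 0.820905 - 0.015909/5.021654 = 0.817737
Iteration 4:
  f(0.817737) = 0.000025
  f'(0.817737) = 5.006079
  x_4 = 0.817737 - 0.000025/5.006079 = 0.817732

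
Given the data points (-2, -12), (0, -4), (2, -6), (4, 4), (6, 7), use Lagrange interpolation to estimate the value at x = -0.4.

Lagrange interpolation formula:
P(x) = Σ yᵢ × Lᵢ(x)
where Lᵢ(x) = Π_{j≠i} (x - xⱼ)/(xᵢ - xⱼ)

L_0(-0.4) = (-0.4 - 0)/(-2 - 0) × (-0.4 - 2)/(-2 - 2) × (-0.4 - 4)/(-2 - 4) × (-0.4 - 6)/(-2 - 6) = 0.070400
L_1(-0.4) = (-0.4 - (-2))/(0 - (-2)) × (-0.4 - 2)/(0 - 2) × (-0.4 - 4)/(0 - 4) × (-0.4 - 6)/(0 - 6) = 1.126400
L_2(-0.4) = (-0.4 - (-2))/(2 - (-2)) × (-0.4 - 0)/(2 - 0) × (-0.4 - 4)/(2 - 4) × (-0.4 - 6)/(2 - 6) = -0.281600
L_3(-0.4) = (-0.4 - (-2))/(4 - (-2)) × (-0.4 - 0)/(4 - 0) × (-0.4 - 2)/(4 - 2) × (-0.4 - 6)/(4 - 6) = 0.102400
L_4(-0.4) = (-0.4 - (-2))/(6 - (-2)) × (-0.4 - 0)/(6 - 0) × (-0.4 - 2)/(6 - 2) × (-0.4 - 4)/(6 - 4) = -0.017600

P(-0.4) = (-12)×L_0(-0.4) + (-4)×L_1(-0.4) + (-6)×L_2(-0.4) + 4×L_3(-0.4) + 7×L_4(-0.4)
P(-0.4) = -3.374400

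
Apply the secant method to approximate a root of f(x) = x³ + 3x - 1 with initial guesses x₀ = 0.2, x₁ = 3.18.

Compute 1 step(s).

f(x) = x³ + 3x - 1
x₀ = 0.2, x₁ = 3.18

Secant formula: x_{n+1} = x_n - f(x_n)(x_n - x_{n-1})/(f(x_n) - f(x_{n-1}))

Iteration 1:
  f(0.200000) = -0.392000
  f(3.180000) = 40.697432
  x_2 = 3.180000 - 40.697432×(3.180000 - 0.200000)/(40.697432 - (-0.392000))
       = 0.228430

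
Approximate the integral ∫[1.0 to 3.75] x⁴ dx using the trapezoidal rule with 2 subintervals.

f(x) = x⁴
a = 1.0, b = 3.75, n = 2
h = (b - a)/n = 1.375000

Trapezoidal rule: (h/2)[f(x₀) + 2f(x₁) + 2f(x₂) + ... + f(xₙ)]

x_0 = 1.0000, f(x_0) = 1.000000, coefficient = 1
x_1 = 2.3750, f(x_1) = 31.816650, coefficient = 2
x_2 = 3.7500, f(x_2) = 197.753906, coefficient = 1

I ≈ (1.375000/2) × 262.387207 = 180.391205
Exact value: 148.115430
Error: 32.275775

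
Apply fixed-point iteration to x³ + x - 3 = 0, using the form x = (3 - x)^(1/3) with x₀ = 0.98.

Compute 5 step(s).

Equation: x³ + x - 3 = 0
Fixed-point form: x = (3 - x)^(1/3)
x₀ = 0.98

x_1 = g(0.980000) = 1.264107
x_2 = g(1.264107) = 1.201824
x_3 = g(1.201824) = 1.216029
x_4 = g(1.216029) = 1.212819
x_5 = g(1.212819) = 1.213546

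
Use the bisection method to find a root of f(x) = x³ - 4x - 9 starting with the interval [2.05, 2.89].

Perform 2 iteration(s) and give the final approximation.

f(x) = x³ - 4x - 9
Initial interval: [2.05, 2.89]

Iteration 1:
  c_1 = (2.050000 + 2.890000)/2 = 2.470000
  f(c_1) = f(2.470000) = -3.810777
  f(a) × f(c) ≥ 0, new interval: [2.470000, 2.890000]
Iteration 2:
  c_2 = (2.470000 + 2.890000)/2 = 2.680000
  f(c_2) = f(2.680000) = -0.471168
  f(a) × f(c) ≥ 0, new interval: [2.680000, 2.890000]

After 2 iteration(s), the approximation is c_2 = 2.680000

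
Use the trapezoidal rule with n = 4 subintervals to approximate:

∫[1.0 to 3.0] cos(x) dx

f(x) = cos(x)
a = 1.0, b = 3.0, n = 4
h = (b - a)/n = 0.500000

Trapezoidal rule: (h/2)[f(x₀) + 2f(x₁) + 2f(x₂) + ... + f(xₙ)]

x_0 = 1.0000, f(x_0) = 0.540302, coefficient = 1
x_1 = 1.5000, f(x_1) = 0.070737, coefficient = 2
x_2 = 2.0000, f(x_2) = -0.416147, coefficient = 2
x_3 = 2.5000, f(x_3) = -0.801144, coefficient = 2
x_4 = 3.0000, f(x_4) = -0.989992, coefficient = 1

I ≈ (0.500000/2) × -2.742797 = -0.685699
Exact value: -0.700351
Error: 0.014652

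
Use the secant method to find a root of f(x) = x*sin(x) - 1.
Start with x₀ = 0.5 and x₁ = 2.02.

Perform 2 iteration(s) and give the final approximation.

f(x) = x*sin(x) - 1
x₀ = 0.5, x₁ = 2.02

Secant formula: x_{n+1} = x_n - f(x_n)(x_n - x_{n-1})/(f(x_n) - f(x_{n-1}))

Iteration 1:
  f(0.500000) = -0.760287
  f(2.020000) = 0.819602
  x_2 = 2.020000 - 0.819602×(2.020000 - 0.500000)/(0.819602 - (-0.760287))
       = 1.231467
Iteration 2:
  f(2.020000) = 0.819602
  f(1.231467) = 0.161246
  x_3 = 1.231467 - 0.161246×(1.231467 - 2.020000)/(0.161246 - 0.819602)
       = 1.038337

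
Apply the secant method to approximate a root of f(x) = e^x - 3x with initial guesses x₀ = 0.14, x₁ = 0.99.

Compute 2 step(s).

f(x) = e^x - 3x
x₀ = 0.14, x₁ = 0.99

Secant formula: x_{n+1} = x_n - f(x_n)(x_n - x_{n-1})/(f(x_n) - f(x_{n-1}))

Iteration 1:
  f(0.140000) = 0.730274
  f(0.990000) = -0.278766
  x_2 = 0.990000 - (-0.278766)×(0.990000 - 0.140000)/(-0.278766 - 0.730274)
       = 0.755172
Iteration 2:
  f(0.990000) = -0.278766
  f(0.755172) = -0.137538
  x_3 = 0.755172 - (-0.137538)×(0.755172 - 0.990000)/(-0.137538 - (-0.278766))
       = 0.526477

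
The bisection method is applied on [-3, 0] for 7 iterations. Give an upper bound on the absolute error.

Bisection error bound: |error| ≤ (b-a)/2^n
|error| ≤ (0 - (-3))/2^7 = 3/2^7
|error| ≤ 0.0234375000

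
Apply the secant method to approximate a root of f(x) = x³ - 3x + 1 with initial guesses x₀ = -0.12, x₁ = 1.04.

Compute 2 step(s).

f(x) = x³ - 3x + 1
x₀ = -0.12, x₁ = 1.04

Secant formula: x_{n+1} = x_n - f(x_n)(x_n - x_{n-1})/(f(x_n) - f(x_{n-1}))

Iteration 1:
  f(-0.120000) = 1.358272
  f(1.040000) = -0.995136
  x_2 = 1.040000 - (-0.995136)×(1.040000 - (-0.120000))/(-0.995136 - 1.358272)
       = 0.549495
Iteration 2:
  f(1.040000) = -0.995136
  f(0.549495) = -0.482568
  x_3 = 0.549495 - (-0.482568)×(0.549495 - 1.040000)/(-0.482568 - (-0.995136))
       = 0.087698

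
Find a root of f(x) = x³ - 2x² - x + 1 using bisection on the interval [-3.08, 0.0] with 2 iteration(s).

f(x) = x³ - 2x² - x + 1
Initial interval: [-3.08, 0.0]

Iteration 1:
  c_1 = (-3.080000 + 0.000000)/2 = -1.540000
  f(c_1) = f(-1.540000) = -5.855464
  f(a) × f(c) ≥ 0, new interval: [-1.540000, 0.000000]
Iteration 2:
  c_2 = (-1.540000 + 0.000000)/2 = -0.770000
  f(c_2) = f(-0.770000) = 0.127667
  f(a) × f(c) < 0, new interval: [-1.540000, -0.770000]

After 2 iteration(s), the approximation is c_2 = -0.770000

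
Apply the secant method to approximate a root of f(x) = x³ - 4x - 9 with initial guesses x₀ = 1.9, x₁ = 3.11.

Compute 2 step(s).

f(x) = x³ - 4x - 9
x₀ = 1.9, x₁ = 3.11

Secant formula: x_{n+1} = x_n - f(x_n)(x_n - x_{n-1})/(f(x_n) - f(x_{n-1}))

Iteration 1:
  f(1.900000) = -9.741000
  f(3.110000) = 8.640231
  x_2 = 3.110000 - 8.640231×(3.110000 - 1.900000)/(8.640231 - (-9.741000))
       = 2.541231
Iteration 2:
  f(3.110000) = 8.640231
  f(2.541231) = -2.754027
  x_3 = 2.541231 - (-2.754027)×(2.541231 - 3.110000)/(-2.754027 - 8.640231)
       = 2.678704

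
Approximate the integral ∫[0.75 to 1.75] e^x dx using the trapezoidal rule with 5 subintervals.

f(x) = e^x
a = 0.75, b = 1.75, n = 5
h = (b - a)/n = 0.200000

Trapezoidal rule: (h/2)[f(x₀) + 2f(x₁) + 2f(x₂) + ... + f(xₙ)]

x_0 = 0.7500, f(x_0) = 2.117000, coefficient = 1
x_1 = 0.9500, f(x_1) = 2.585710, coefficient = 2
x_2 = 1.1500, f(x_2) = 3.158193, coefficient = 2
x_3 = 1.3500, f(x_3) = 3.857426, coefficient = 2
x_4 = 1.5500, f(x_4) = 4.711470, coefficient = 2
x_5 = 1.7500, f(x_5) = 5.754603, coefficient = 1

I ≈ (0.200000/2) × 36.497199 = 3.649720
Exact value: 3.637603
Error: 0.012117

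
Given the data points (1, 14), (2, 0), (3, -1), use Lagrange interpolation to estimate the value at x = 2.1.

Lagrange interpolation formula:
P(x) = Σ yᵢ × Lᵢ(x)
where Lᵢ(x) = Π_{j≠i} (x - xⱼ)/(xᵢ - xⱼ)

L_0(2.1) = (2.1 - 2)/(1 - 2) × (2.1 - 3)/(1 - 3) = -0.045000
L_1(2.1) = (2.1 - 1)/(2 - 1) × (2.1 - 3)/(2 - 3) = 0.990000
L_2(2.1) = (2.1 - 1)/(3 - 1) × (2.1 - 2)/(3 - 2) = 0.055000

P(2.1) = 14×L_0(2.1) + 0×L_1(2.1) + (-1)×L_2(2.1)
P(2.1) = -0.685000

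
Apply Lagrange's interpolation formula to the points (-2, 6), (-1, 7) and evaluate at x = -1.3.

Lagrange interpolation formula:
P(x) = Σ yᵢ × Lᵢ(x)
where Lᵢ(x) = Π_{j≠i} (x - xⱼ)/(xᵢ - xⱼ)

L_0(-1.3) = (-1.3 - (-1))/(-2 - (-1)) = 0.300000
L_1(-1.3) = (-1.3 - (-2))/(-1 - (-2)) = 0.700000

P(-1.3) = 6×L_0(-1.3) + 7×L_1(-1.3)
P(-1.3) = 6.700000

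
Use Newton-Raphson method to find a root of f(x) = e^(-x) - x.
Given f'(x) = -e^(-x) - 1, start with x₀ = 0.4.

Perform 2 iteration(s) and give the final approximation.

f(x) = e^(-x) - x
f'(x) = -e^(-x) - 1
x₀ = 0.4

Newton-Raphson formula: x_{n+1} = x_n - f(x_n)/f'(x_n)

Iteration 1:
  f(0.400000) = 0.270320
  f'(0.400000) = -1.670320
  x_1 = 0.400000 - 0.270320/(-1.670320) = 0.561837
Iteration 2:
  f(0.561837) = 0.008323
  f'(0.561837) = -1.570161
  x_2 = 0.561837 - 0.008323/(-1.570161) = 0.567138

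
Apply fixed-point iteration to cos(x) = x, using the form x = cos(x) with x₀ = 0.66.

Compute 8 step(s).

Equation: cos(x) = x
Fixed-point form: x = cos(x)
x₀ = 0.66

x_1 = g(0.660000) = 0.789992
x_2 = g(0.789992) = 0.703851
x_3 = g(0.703851) = 0.762356
x_4 = g(0.762356) = 0.723211
x_5 = g(0.723211) = 0.749685
x_6 = g(0.749685) = 0.731904
x_7 = g(0.731904) = 0.743903
x_8 = g(0.743903) = 0.735831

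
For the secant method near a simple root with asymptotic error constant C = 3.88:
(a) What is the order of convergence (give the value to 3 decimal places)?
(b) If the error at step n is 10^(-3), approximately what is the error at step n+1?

(a) Secant method has superlinear convergence with order φ = (1+√5)/2 ≈ 1.618.
    This means |e_{n+1}| ≈ C|e_n|^1.618.

(b) With |e_n| = 10^(-3) and C = 3.88:
    |e_{n+1}| ≈ 3.88 × (10^(-3))^1.618 = 3.88 × 10^(-4.85)

(a) ≈ 1.618 (golden ratio); (b) |e_{n+1}| ≈ 5.429e-05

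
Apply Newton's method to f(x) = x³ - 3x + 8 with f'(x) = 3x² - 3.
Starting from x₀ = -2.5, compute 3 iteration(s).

f(x) = x³ - 3x + 8
f'(x) = 3x² - 3
x₀ = -2.5

Newton-Raphson formula: x_{n+1} = x_n - f(x_n)/f'(x_n)

Iteration 1:
  f(-2.500000) = -0.125000
  f'(-2.500000) = 15.750000
  x_1 = -2.500000 - (-0.125000)/15.750000 = -2.492063
Iteration 2:
  f(-2.492063) = -0.000472
  f'(-2.492063) = 15.631141
  x_2 = -2.492063 - (-0.000472)/15.631141 = -2.492033
Iteration 3:
  f(-2.492033) = 0.000000
  f'(-2.492033) = 15.630690
  x_3 = -2.492033 - 0.000000/15.630690 = -2.492033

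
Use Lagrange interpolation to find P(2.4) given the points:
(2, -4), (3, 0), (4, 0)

Lagrange interpolation formula:
P(x) = Σ yᵢ × Lᵢ(x)
where Lᵢ(x) = Π_{j≠i} (x - xⱼ)/(xᵢ - xⱼ)

L_0(2.4) = (2.4 - 3)/(2 - 3) × (2.4 - 4)/(2 - 4) = 0.480000
L_1(2.4) = (2.4 - 2)/(3 - 2) × (2.4 - 4)/(3 - 4) = 0.640000
L_2(2.4) = (2.4 - 2)/(4 - 2) × (2.4 - 3)/(4 - 3) = -0.120000

P(2.4) = (-4)×L_0(2.4) + 0×L_1(2.4) + 0×L_2(2.4)
P(2.4) = -1.920000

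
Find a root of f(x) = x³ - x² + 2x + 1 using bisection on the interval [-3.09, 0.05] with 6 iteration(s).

f(x) = x³ - x² + 2x + 1
Initial interval: [-3.09, 0.05]

Iteration 1:
  c_1 = (-3.090000 + 0.050000)/2 = -1.520000
  f(c_1) = f(-1.520000) = -7.862208
  f(a) × f(c) ≥ 0, new interval: [-1.520000, 0.050000]
Iteration 2:
  c_2 = (-1.520000 + 0.050000)/2 = -0.735000
  f(c_2) = f(-0.735000) = -1.407290
  f(a) × f(c) ≥ 0, new interval: [-0.735000, 0.050000]
Iteration 3:
  c_3 = (-0.735000 + 0.050000)/2 = -0.342500
  f(c_3) = f(-0.342500) = 0.157516
  f(a) × f(c) < 0, new interval: [-0.735000, -0.342500]
Iteration 4:
  c_4 = (-0.735000 + (-0.342500))/2 = -0.538750
  f(c_4) = f(-0.538750) = -0.524125
  f(a) × f(c) ≥ 0, new interval: [-0.538750, -0.342500]
Iteration 5:
  c_5 = (-0.538750 + (-0.342500))/2 = -0.440625
  f(c_5) = f(-0.440625) = -0.160948
  f(a) × f(c) ≥ 0, new interval: [-0.440625, -0.342500]
Iteration 6:
  c_6 = (-0.440625 + (-0.342500))/2 = -0.391562
  f(c_6) = f(-0.391562) = 0.003519
  f(a) × f(c) < 0, new interval: [-0.440625, -0.391562]

After 6 iteration(s), the approximation is c_6 = -0.391562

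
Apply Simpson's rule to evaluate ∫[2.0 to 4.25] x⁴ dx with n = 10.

f(x) = x⁴
a = 2.0, b = 4.25, n = 10
h = (b - a)/n = 0.225000

Simpson's rule: (h/3)[f(x₀) + 4f(x₁) + 2f(x₂) + ... + f(xₙ)]

x_0 = 2.0000, f(x_0) = 16.000000, coefficient = 1
x_1 = 2.2250, f(x_1) = 24.508688, coefficient = 4
x_2 = 2.4500, f(x_2) = 36.030006, coefficient = 2
x_3 = 2.6750, f(x_3) = 51.202969, coefficient = 4
x_4 = 2.9000, f(x_4) = 70.728100, coefficient = 2
x_5 = 3.1250, f(x_5) = 95.367432, coefficient = 4
x_6 = 3.3500, f(x_6) = 125.944506, coefficient = 2
x_7 = 3.5750, f(x_7) = 163.344375, coefficient = 4
x_8 = 3.8000, f(x_8) = 208.513600, coefficient = 2
x_9 = 4.0250, f(x_9) = 262.460250, coefficient = 4
x_10 = 4.2500, f(x_10) = 326.253906, coefficient = 1

I ≈ (0.225000/3) × 3612.221189 = 270.916589
Exact value: 270.915820
Error: 0.000769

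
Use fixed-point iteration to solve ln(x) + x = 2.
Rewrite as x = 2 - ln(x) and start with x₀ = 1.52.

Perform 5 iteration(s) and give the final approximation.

Equation: ln(x) + x = 2
Fixed-point form: x = 2 - ln(x)
x₀ = 1.52

x_1 = g(1.520000) = 1.581290
x_2 = g(1.581290) = 1.541759
x_3 = g(1.541759) = 1.567076
x_4 = g(1.567076) = 1.550789
x_5 = g(1.550789) = 1.561236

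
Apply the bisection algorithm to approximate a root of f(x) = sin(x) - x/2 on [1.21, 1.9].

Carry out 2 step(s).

f(x) = sin(x) - x/2
Initial interval: [1.21, 1.9]

Iteration 1:
  c_1 = (1.210000 + 1.900000)/2 = 1.555000
  f(c_1) = f(1.555000) = 0.222375
  f(a) × f(c) ≥ 0, new interval: [1.555000, 1.900000]
Iteration 2:
  c_2 = (1.555000 + 1.900000)/2 = 1.727500
  f(c_2) = f(1.727500) = 0.123997
  f(a) × f(c) ≥ 0, new interval: [1.727500, 1.900000]

After 2 iteration(s), the approximation is c_2 = 1.727500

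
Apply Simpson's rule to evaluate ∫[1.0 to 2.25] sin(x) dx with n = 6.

f(x) = sin(x)
a = 1.0, b = 2.25, n = 6
h = (b - a)/n = 0.208333

Simpson's rule: (h/3)[f(x₀) + 4f(x₁) + 2f(x₂) + ... + f(xₙ)]

x_0 = 1.0000, f(x_0) = 0.841471, coefficient = 1
x_1 = 1.2083, f(x_1) = 0.935026, coefficient = 4
x_2 = 1.4167, f(x_2) = 0.988146, coefficient = 2
x_3 = 1.6250, f(x_3) = 0.998531, coefficient = 4
x_4 = 1.8333, f(x_4) = 0.965735, coefficient = 2
x_5 = 2.0417, f(x_5) = 0.891174, coefficient = 4
x_6 = 2.2500, f(x_6) = 0.778073, coefficient = 1

I ≈ (0.208333/3) × 16.826230 = 1.168488
Exact value: 1.168476
Error: 0.000012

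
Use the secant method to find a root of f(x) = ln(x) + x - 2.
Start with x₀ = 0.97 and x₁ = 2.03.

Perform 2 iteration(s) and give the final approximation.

f(x) = ln(x) + x - 2
x₀ = 0.97, x₁ = 2.03

Secant formula: x_{n+1} = x_n - f(x_n)(x_n - x_{n-1})/(f(x_n) - f(x_{n-1}))

Iteration 1:
  f(0.970000) = -1.060459
  f(2.030000) = 0.738036
  x_2 = 2.030000 - 0.738036×(2.030000 - 0.970000)/(0.738036 - (-1.060459))
       = 1.595015
Iteration 2:
  f(2.030000) = 0.738036
  f(1.595015) = 0.061899
  x_3 = 1.595015 - 0.061899×(1.595015 - 2.030000)/(0.061899 - 0.738036)
       = 1.555194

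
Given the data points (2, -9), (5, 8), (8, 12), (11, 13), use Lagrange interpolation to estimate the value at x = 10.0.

Lagrange interpolation formula:
P(x) = Σ yᵢ × Lᵢ(x)
where Lᵢ(x) = Π_{j≠i} (x - xⱼ)/(xᵢ - xⱼ)

L_0(10.0) = (10.0 - 5)/(2 - 5) × (10.0 - 8)/(2 - 8) × (10.0 - 11)/(2 - 11) = 0.061728
L_1(10.0) = (10.0 - 2)/(5 - 2) × (10.0 - 8)/(5 - 8) × (10.0 - 11)/(5 - 11) = -0.296296
L_2(10.0) = (10.0 - 2)/(8 - 2) × (10.0 - 5)/(8 - 5) × (10.0 - 11)/(8 - 11) = 0.740741
L_3(10.0) = (10.0 - 2)/(11 - 2) × (10.0 - 5)/(11 - 5) × (10.0 - 8)/(11 - 8) = 0.493827

P(10.0) = (-9)×L_0(10.0) + 8×L_1(10.0) + 12×L_2(10.0) + 13×L_3(10.0)
P(10.0) = 12.382716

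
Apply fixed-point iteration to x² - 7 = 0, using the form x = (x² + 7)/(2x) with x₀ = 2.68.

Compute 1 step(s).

Equation: x² - 7 = 0
Fixed-point form: x = (x² + 7)/(2x)
x₀ = 2.68

x_1 = g(2.680000) = 2.645970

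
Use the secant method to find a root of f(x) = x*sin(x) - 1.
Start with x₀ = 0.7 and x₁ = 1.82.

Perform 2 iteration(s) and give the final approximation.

f(x) = x*sin(x) - 1
x₀ = 0.7, x₁ = 1.82

Secant formula: x_{n+1} = x_n - f(x_n)(x_n - x_{n-1})/(f(x_n) - f(x_{n-1}))

Iteration 1:
  f(0.700000) = -0.549048
  f(1.820000) = 0.763779
  x_2 = 1.820000 - 0.763779×(1.820000 - 0.700000)/(0.763779 - (-0.549048))
       = 1.168404
Iteration 2:
  f(1.820000) = 0.763779
  f(1.168404) = 0.075080
  x_3 = 1.168404 - 0.075080×(1.168404 - 1.820000)/(0.075080 - 0.763779)
       = 1.097369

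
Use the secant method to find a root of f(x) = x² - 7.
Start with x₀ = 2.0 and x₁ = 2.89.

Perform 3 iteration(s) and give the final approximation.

f(x) = x² - 7
x₀ = 2.0, x₁ = 2.89

Secant formula: x_{n+1} = x_n - f(x_n)(x_n - x_{n-1})/(f(x_n) - f(x_{n-1}))

Iteration 1:
  f(2.000000) = -3.000000
  f(2.890000) = 1.352100
  x_2 = 2.890000 - 1.352100×(2.890000 - 2.000000)/(1.352100 - (-3.000000))
       = 2.613497
Iteration 2:
  f(2.890000) = 1.352100
  f(2.613497) = -0.169634
  x_3 = 2.613497 - (-0.169634)×(2.613497 - 2.890000)/(-0.169634 - 1.352100)
       = 2.644320
Iteration 3:
  f(2.613497) = -0.169634
  f(2.644320) = -0.007573
  x_4 = 2.644320 - (-0.007573)×(2.644320 - 2.613497)/(-0.007573 - (-0.169634))
       = 2.645760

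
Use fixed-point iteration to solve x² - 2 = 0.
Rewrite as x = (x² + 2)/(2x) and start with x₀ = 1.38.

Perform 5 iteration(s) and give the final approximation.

Equation: x² - 2 = 0
Fixed-point form: x = (x² + 2)/(2x)
x₀ = 1.38

x_1 = g(1.380000) = 1.414638
x_2 = g(1.414638) = 1.414214
x_3 = g(1.414214) = 1.414214
x_4 = g(1.414214) = 1.414214
x_5 = g(1.414214) = 1.414214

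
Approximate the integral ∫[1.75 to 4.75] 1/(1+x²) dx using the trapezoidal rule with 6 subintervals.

f(x) = 1/(1+x²)
a = 1.75, b = 4.75, n = 6
h = (b - a)/n = 0.500000

Trapezoidal rule: (h/2)[f(x₀) + 2f(x₁) + 2f(x₂) + ... + f(xₙ)]

x_0 = 1.7500, f(x_0) = 0.246154, coefficient = 1
x_1 = 2.2500, f(x_1) = 0.164948, coefficient = 2
x_2 = 2.7500, f(x_2) = 0.116788, coefficient = 2
x_3 = 3.2500, f(x_3) = 0.086486, coefficient = 2
x_4 = 3.7500, f(x_4) = 0.066390, coefficient = 2
x_5 = 4.2500, f(x_5) = 0.052459, coefficient = 2
x_6 = 4.7500, f(x_6) = 0.042440, coefficient = 1

I ≈ (0.500000/2) × 1.262739 = 0.315685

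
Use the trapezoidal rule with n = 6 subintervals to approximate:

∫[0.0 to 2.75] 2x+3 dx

f(x) = 2x+3
a = 0.0, b = 2.75, n = 6
h = (b - a)/n = 0.458333

Trapezoidal rule: (h/2)[f(x₀) + 2f(x₁) + 2f(x₂) + ... + f(xₙ)]

x_0 = 0.0000, f(x_0) = 3.000000, coefficient = 1
x_1 = 0.4583, f(x_1) = 3.916667, coefficient = 2
x_2 = 0.9167, f(x_2) = 4.833333, coefficient = 2
x_3 = 1.3750, f(x_3) = 5.750000, coefficient = 2
x_4 = 1.8333, f(x_4) = 6.666667, coefficient = 2
x_5 = 2.2917, f(x_5) = 7.583333, coefficient = 2
x_6 = 2.7500, f(x_6) = 8.500000, coefficient = 1

I ≈ (0.458333/2) × 69.000000 = 15.812500
Exact value: 15.812500
Error: 0.000000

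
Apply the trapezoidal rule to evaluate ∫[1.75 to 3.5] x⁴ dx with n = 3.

f(x) = x⁴
a = 1.75, b = 3.5, n = 3
h = (b - a)/n = 0.583333

Trapezoidal rule: (h/2)[f(x₀) + 2f(x₁) + 2f(x₂) + ... + f(xₙ)]

x_0 = 1.7500, f(x_0) = 9.378906, coefficient = 1
x_1 = 2.3333, f(x_1) = 29.641975, coefficient = 2
x_2 = 2.9167, f(x_2) = 72.368104, coefficient = 2
x_3 = 3.5000, f(x_3) = 150.062500, coefficient = 1

I ≈ (0.583333/2) × 363.461564 = 106.009623
Exact value: 101.761133
Error: 4.248490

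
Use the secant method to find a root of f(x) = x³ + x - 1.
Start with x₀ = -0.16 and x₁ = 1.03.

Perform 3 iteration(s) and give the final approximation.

f(x) = x³ + x - 1
x₀ = -0.16, x₁ = 1.03

Secant formula: x_{n+1} = x_n - f(x_n)(x_n - x_{n-1})/(f(x_n) - f(x_{n-1}))

Iteration 1:
  f(-0.160000) = -1.164096
  f(1.030000) = 1.122727
  x_2 = 1.030000 - 1.122727×(1.030000 - (-0.160000))/(1.122727 - (-1.164096))
       = 0.445764
Iteration 2:
  f(1.030000) = 1.122727
  f(0.445764) = -0.465661
  x_3 = 0.445764 - (-0.465661)×(0.445764 - 1.030000)/(-0.465661 - 1.122727)
       = 0.617042
Iteration 3:
  f(0.445764) = -0.465661
  f(0.617042) = -0.148026
  x_4 = 0.617042 - (-0.148026)×(0.617042 - 0.445764)/(-0.148026 - (-0.465661))
       = 0.696861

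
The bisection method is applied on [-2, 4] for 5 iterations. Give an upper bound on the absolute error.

Bisection error bound: |error| ≤ (b-a)/2^n
|error| ≤ (4 - (-2))/2^5 = 6/2^5
|error| ≤ 0.1875000000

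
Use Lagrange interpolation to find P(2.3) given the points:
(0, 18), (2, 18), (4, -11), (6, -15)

Lagrange interpolation formula:
P(x) = Σ yᵢ × Lᵢ(x)
where Lᵢ(x) = Π_{j≠i} (x - xⱼ)/(xᵢ - xⱼ)

L_0(2.3) = (2.3 - 2)/(0 - 2) × (2.3 - 4)/(0 - 4) × (2.3 - 6)/(0 - 6) = -0.039312
L_1(2.3) = (2.3 - 0)/(2 - 0) × (2.3 - 4)/(2 - 4) × (2.3 - 6)/(2 - 6) = 0.904188
L_2(2.3) = (2.3 - 0)/(4 - 0) × (2.3 - 2)/(4 - 2) × (2.3 - 6)/(4 - 6) = 0.159562
L_3(2.3) = (2.3 - 0)/(6 - 0) × (2.3 - 2)/(6 - 2) × (2.3 - 4)/(6 - 4) = -0.024437

P(2.3) = 18×L_0(2.3) + 18×L_1(2.3) + (-11)×L_2(2.3) + (-15)×L_3(2.3)
P(2.3) = 14.179125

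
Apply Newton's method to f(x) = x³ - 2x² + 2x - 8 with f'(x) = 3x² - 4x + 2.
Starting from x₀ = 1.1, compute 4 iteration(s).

f(x) = x³ - 2x² + 2x - 8
f'(x) = 3x² - 4x + 2
x₀ = 1.1

Newton-Raphson formula: x_{n+1} = x_n - f(x_n)/f'(x_n)

Iteration 1:
  f(1.100000) = -6.889000
  f'(1.100000) = 1.230000
  x_1 = 1.100000 - (-6.889000)/1.230000 = 6.700813
Iteration 2:
  f(6.700813) = 216.472337
  f'(6.700813) = 109.899433
  x_2 = 6.700813 - 216.472337/109.899433 = 4.731082
Iteration 3:
  f(4.731082) = 62.592339
  f'(4.731082) = 50.225079
  x_3 = 4.731082 - 62.592339/50.225079 = 3.484845
Iteration 4:
  f(3.484845) = 17.001865
  f'(3.484845) = 24.493056
  x_4 = 3.484845 - 17.001865/24.493056 = 2.790695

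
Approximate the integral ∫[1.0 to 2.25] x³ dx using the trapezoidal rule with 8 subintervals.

f(x) = x³
a = 1.0, b = 2.25, n = 8
h = (b - a)/n = 0.156250

Trapezoidal rule: (h/2)[f(x₀) + 2f(x₁) + 2f(x₂) + ... + f(xₙ)]

x_0 = 1.0000, f(x_0) = 1.000000, coefficient = 1
x_1 = 1.1562, f(x_1) = 1.545807, coefficient = 2
x_2 = 1.3125, f(x_2) = 2.260986, coefficient = 2
x_3 = 1.4688, f(x_3) = 3.168427, coefficient = 2
x_4 = 1.6250, f(x_4) = 4.291016, coefficient = 2
x_5 = 1.7812, f(x_5) = 5.651642, coefficient = 2
x_6 = 1.9375, f(x_6) = 7.273193, coefficient = 2
x_7 = 2.0938, f(x_7) = 9.178558, coefficient = 2
x_8 = 2.2500, f(x_8) = 11.390625, coefficient = 1

I ≈ (0.156250/2) × 79.129883 = 6.182022
Exact value: 6.157227
Error: 0.024796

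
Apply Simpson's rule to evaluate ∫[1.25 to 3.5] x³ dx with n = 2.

f(x) = x³
a = 1.25, b = 3.5, n = 2
h = (b - a)/n = 1.125000

Simpson's rule: (h/3)[f(x₀) + 4f(x₁) + 2f(x₂) + ... + f(xₙ)]

x_0 = 1.2500, f(x_0) = 1.953125, coefficient = 1
x_1 = 2.3750, f(x_1) = 13.396484, coefficient = 4
x_2 = 3.5000, f(x_2) = 42.875000, coefficient = 1

I ≈ (1.125000/3) × 98.414062 = 36.905273
Exact value: 36.905273
Error: 0.000000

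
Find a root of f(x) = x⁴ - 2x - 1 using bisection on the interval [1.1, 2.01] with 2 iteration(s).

f(x) = x⁴ - 2x - 1
Initial interval: [1.1, 2.01]

Iteration 1:
  c_1 = (1.100000 + 2.010000)/2 = 1.555000
  f(c_1) = f(1.555000) = 1.736845
  f(a) × f(c) < 0, new interval: [1.100000, 1.555000]
Iteration 2:
  c_2 = (1.100000 + 1.555000)/2 = 1.327500
  f(c_2) = f(1.327500) = -0.549453
  f(a) × f(c) ≥ 0, new interval: [1.327500, 1.555000]

After 2 iteration(s), the approximation is c_2 = 1.327500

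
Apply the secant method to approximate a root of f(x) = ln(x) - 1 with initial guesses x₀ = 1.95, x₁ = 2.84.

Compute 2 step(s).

f(x) = ln(x) - 1
x₀ = 1.95, x₁ = 2.84

Secant formula: x_{n+1} = x_n - f(x_n)(x_n - x_{n-1})/(f(x_n) - f(x_{n-1}))

Iteration 1:
  f(1.950000) = -0.332171
  f(2.840000) = 0.043804
  x_2 = 2.840000 - 0.043804×(2.840000 - 1.950000)/(0.043804 - (-0.332171))
       = 2.736308
Iteration 2:
  f(2.840000) = 0.043804
  f(2.736308) = 0.006610
  x_3 = 2.736308 - 0.006610×(2.736308 - 2.840000)/(0.006610 - 0.043804)
       = 2.717882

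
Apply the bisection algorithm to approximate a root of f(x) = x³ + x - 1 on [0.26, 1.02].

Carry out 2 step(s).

f(x) = x³ + x - 1
Initial interval: [0.26, 1.02]

Iteration 1:
  c_1 = (0.260000 + 1.020000)/2 = 0.640000
  f(c_1) = f(0.640000) = -0.097856
  f(a) × f(c) ≥ 0, new interval: [0.640000, 1.020000]
Iteration 2:
  c_2 = (0.640000 + 1.020000)/2 = 0.830000
  f(c_2) = f(0.830000) = 0.401787
  f(a) × f(c) < 0, new interval: [0.640000, 0.830000]

After 2 iteration(s), the approximation is c_2 = 0.830000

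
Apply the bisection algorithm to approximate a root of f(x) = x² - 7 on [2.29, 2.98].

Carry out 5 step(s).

f(x) = x² - 7
Initial interval: [2.29, 2.98]

Iteration 1:
  c_1 = (2.290000 + 2.980000)/2 = 2.635000
  f(c_1) = f(2.635000) = -0.056775
  f(a) × f(c) ≥ 0, new interval: [2.635000, 2.980000]
Iteration 2:
  c_2 = (2.635000 + 2.980000)/2 = 2.807500
  f(c_2) = f(2.807500) = 0.882056
  f(a) × f(c) < 0, new interval: [2.635000, 2.807500]
Iteration 3:
  c_3 = (2.635000 + 2.807500)/2 = 2.721250
  f(c_3) = f(2.721250) = 0.405202
  f(a) × f(c) < 0, new interval: [2.635000, 2.721250]
Iteration 4:
  c_4 = (2.635000 + 2.721250)/2 = 2.678125
  f(c_4) = f(2.678125) = 0.172354
  f(a) × f(c) < 0, new interval: [2.635000, 2.678125]
Iteration 5:
  c_5 = (2.635000 + 2.678125)/2 = 2.656562
  f(c_5) = f(2.656562) = 0.057324
  f(a) × f(c) < 0, new interval: [2.635000, 2.656562]

After 5 iteration(s), the approximation is c_5 = 2.656562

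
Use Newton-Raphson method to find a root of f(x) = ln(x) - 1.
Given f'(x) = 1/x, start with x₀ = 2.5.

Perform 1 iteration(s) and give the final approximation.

f(x) = ln(x) - 1
f'(x) = 1/x
x₀ = 2.5

Newton-Raphson formula: x_{n+1} = x_n - f(x_n)/f'(x_n)

Iteration 1:
  f(2.500000) = -0.083709
  f'(2.500000) = 0.400000
  x_1 = 2.500000 - (-0.083709)/0.400000 = 2.709273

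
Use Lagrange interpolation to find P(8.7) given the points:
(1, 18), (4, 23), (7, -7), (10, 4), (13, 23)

Lagrange interpolation formula:
P(x) = Σ yᵢ × Lᵢ(x)
where Lᵢ(x) = Π_{j≠i} (x - xⱼ)/(xᵢ - xⱼ)

L_0(8.7) = (8.7 - 4)/(1 - 4) × (8.7 - 7)/(1 - 7) × (8.7 - 10)/(1 - 10) × (8.7 - 13)/(1 - 13) = 0.022975
L_1(8.7) = (8.7 - 1)/(4 - 1) × (8.7 - 7)/(4 - 7) × (8.7 - 10)/(4 - 10) × (8.7 - 13)/(4 - 13) = -0.150562
L_2(8.7) = (8.7 - 1)/(7 - 1) × (8.7 - 4)/(7 - 4) × (8.7 - 10)/(7 - 10) × (8.7 - 13)/(7 - 13) = 0.624389
L_3(8.7) = (8.7 - 1)/(10 - 1) × (8.7 - 4)/(10 - 4) × (8.7 - 7)/(10 - 7) × (8.7 - 13)/(10 - 13) = 0.544339
L_4(8.7) = (8.7 - 1)/(13 - 1) × (8.7 - 4)/(13 - 4) × (8.7 - 7)/(13 - 7) × (8.7 - 10)/(13 - 10) = -0.041142

P(8.7) = 18×L_0(8.7) + 23×L_1(8.7) + (-7)×L_2(8.7) + 4×L_3(8.7) + 23×L_4(8.7)
P(8.7) = -6.188999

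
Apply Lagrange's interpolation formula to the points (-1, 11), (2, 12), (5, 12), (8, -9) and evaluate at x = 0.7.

Lagrange interpolation formula:
P(x) = Σ yᵢ × Lᵢ(x)
where Lᵢ(x) = Π_{j≠i} (x - xⱼ)/(xᵢ - xⱼ)

L_0(0.7) = (0.7 - 2)/(-1 - 2) × (0.7 - 5)/(-1 - 5) × (0.7 - 8)/(-1 - 8) = 0.251895
L_1(0.7) = (0.7 - (-1))/(2 - (-1)) × (0.7 - 5)/(2 - 5) × (0.7 - 8)/(2 - 8) = 0.988204
L_2(0.7) = (0.7 - (-1))/(5 - (-1)) × (0.7 - 2)/(5 - 2) × (0.7 - 8)/(5 - 8) = -0.298759
L_3(0.7) = (0.7 - (-1))/(8 - (-1)) × (0.7 - 2)/(8 - 2) × (0.7 - 5)/(8 - 5) = 0.058660

P(0.7) = 11×L_0(0.7) + 12×L_1(0.7) + 12×L_2(0.7) + (-9)×L_3(0.7)
P(0.7) = 10.516235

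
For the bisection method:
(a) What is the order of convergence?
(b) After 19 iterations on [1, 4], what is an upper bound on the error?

(a) Bisection has linear (order 1) convergence; the error is halved each step.

(b) Error bound = (b-a)/2^n = (4 - 1)/2^{19}
    = 3/2^{19}

(a) 1 (linear); (b) error ≤ 5.72e-06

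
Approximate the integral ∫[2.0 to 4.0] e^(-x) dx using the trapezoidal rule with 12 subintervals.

f(x) = e^(-x)
a = 2.0, b = 4.0, n = 12
h = (b - a)/n = 0.166667

Trapezoidal rule: (h/2)[f(x₀) + 2f(x₁) + 2f(x₂) + ... + f(xₙ)]

x_0 = 2.0000, f(x_0) = 0.135335, coefficient = 1
x_1 = 2.1667, f(x_1) = 0.114559, coefficient = 2
x_2 = 2.3333, f(x_2) = 0.096972, coefficient = 2
x_3 = 2.5000, f(x_3) = 0.082085, coefficient = 2
x_4 = 2.6667, f(x_4) = 0.069483, coefficient = 2
x_5 = 2.8333, f(x_5) = 0.058816, coefficient = 2
x_6 = 3.0000, f(x_6) = 0.049787, coefficient = 2
x_7 = 3.1667, f(x_7) = 0.042144, coefficient = 2
x_8 = 3.3333, f(x_8) = 0.035674, coefficient = 2
x_9 = 3.5000, f(x_9) = 0.030197, coefficient = 2
x_10 = 3.6667, f(x_10) = 0.025562, coefficient = 2
x_11 = 3.8333, f(x_11) = 0.021637, coefficient = 2
x_12 = 4.0000, f(x_12) = 0.018316, coefficient = 1

I ≈ (0.166667/2) × 1.407485 = 0.117290
Exact value: 0.117020
Error: 0.000271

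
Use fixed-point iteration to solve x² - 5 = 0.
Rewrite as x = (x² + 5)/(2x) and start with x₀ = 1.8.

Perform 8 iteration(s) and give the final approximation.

Equation: x² - 5 = 0
Fixed-point form: x = (x² + 5)/(2x)
x₀ = 1.8

x_1 = g(1.800000) = 2.288889
x_2 = g(2.288889) = 2.236677
x_3 = g(2.236677) = 2.236068
x_4 = g(2.236068) = 2.236068
x_5 = g(2.236068) = 2.236068
x_6 = g(2.236068) = 2.236068
x_7 = g(2.236068) = 2.236068
x_8 = g(2.236068) = 2.236068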